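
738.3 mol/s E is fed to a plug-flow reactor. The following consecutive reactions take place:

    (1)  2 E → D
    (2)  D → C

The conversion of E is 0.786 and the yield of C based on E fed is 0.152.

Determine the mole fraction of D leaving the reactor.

0.397

Conversion of E: E consumed = 2ξ₁ = 0.786 × 738.3 → ξ₁ = 290.2 mol/s.
Yield of C: 1ξ₂ / 738.3 = 0.152 → ξ₂ = 112.2 mol/s.
Outlet amounts (n = n₀ + Σ ν·ξ):
  E: 738.3 − 2(290.2) = 158
  D: 0 + 1(290.2) − 1(112.2) = 177.9
  C: 0 + 1(112.2) = 112.2
Total out = 448.1 mol/s; y_D = 177.9 / 448.1 = 0.397.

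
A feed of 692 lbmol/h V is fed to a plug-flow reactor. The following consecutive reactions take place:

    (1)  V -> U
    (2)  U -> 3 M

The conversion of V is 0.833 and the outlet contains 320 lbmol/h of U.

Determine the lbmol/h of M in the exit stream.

Conversion of V: V consumed = 1ξ₁ = 0.833 × 692 → ξ₁ = 576.4 lbmol/h.
U balance: n_U = 0 + 1ξ₁ − 1ξ₂ = 320 → ξ₂ = (1·576.4 − 320)/1 = 256.4 lbmol/h.
Outlet amounts (n = n₀ + Σ ν·ξ):
  V: 692 − 1(576.4) = 115.6
  U: 0 + 1(576.4) − 1(256.4) = 320
  M: 0 + 3(256.4) = 769.3

769 lbmol/h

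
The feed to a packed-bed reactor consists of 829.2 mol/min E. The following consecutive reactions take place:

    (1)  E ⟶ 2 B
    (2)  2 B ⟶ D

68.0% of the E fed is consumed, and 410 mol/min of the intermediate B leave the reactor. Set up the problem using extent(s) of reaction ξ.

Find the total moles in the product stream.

1030 mol/min

Conversion of E: E consumed = 1ξ₁ = 0.68 × 829.2 → ξ₁ = 563.9 mol/min.
B balance: n_B = 0 + 2ξ₁ − 2ξ₂ = 410 → ξ₂ = (2·563.9 − 410)/2 = 358.9 mol/min.
Outlet amounts (n = n₀ + Σ ν·ξ):
  E: 829.2 − 1(563.9) = 265.3
  B: 0 + 2(563.9) − 2(358.9) = 410
  D: 0 + 1(358.9) = 358.9
Total out = 265.3 + 410 + 358.9 = 1034 mol/min.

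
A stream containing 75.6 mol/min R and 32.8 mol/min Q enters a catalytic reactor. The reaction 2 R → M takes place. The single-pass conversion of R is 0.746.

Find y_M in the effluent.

0.352

R reacted = 0.746 × 75.6 = 56.4 mol/min; ν_R = −2, so ξ = 56.4/2 = 28.2 mol/min.
Outlet amounts (n = n₀ + ν ξ):
  R: 75.6 − 2(28.2) = 19.2
  M: 0 + 1(28.2) = 28.2
  Q: 32.8 (inert)
Total out = 80.2 mol/min; y_M = 28.2 / 80.2 = 0.3516.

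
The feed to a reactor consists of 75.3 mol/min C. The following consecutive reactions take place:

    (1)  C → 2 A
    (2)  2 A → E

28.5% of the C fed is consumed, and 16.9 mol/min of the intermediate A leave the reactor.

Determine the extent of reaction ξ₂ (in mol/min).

ξ₂ = 13 mol/min

Conversion of C: C consumed = 1ξ₁ = 0.285 × 75.3 → ξ₁ = 21.46 mol/min.
A balance: n_A = 0 + 2ξ₁ − 2ξ₂ = 16.9 → ξ₂ = (2·21.46 − 16.9)/2 = 13.01 mol/min.
Outlet amounts (n = n₀ + Σ ν·ξ):
  C: 75.3 − 1(21.46) = 53.84
  A: 0 + 2(21.46) − 2(13.01) = 16.9
  E: 0 + 1(13.01) = 13.01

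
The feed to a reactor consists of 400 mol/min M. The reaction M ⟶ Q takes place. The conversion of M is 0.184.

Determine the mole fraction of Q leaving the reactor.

M reacted = 0.184 × 400 = 73.6 mol/min; ν_M = −1, so ξ = 73.6/1 = 73.6 mol/min.
Outlet amounts (n = n₀ + ν ξ):
  M: 400 − 1(73.6) = 326.4
  Q: 0 + 1(73.6) = 73.6
Total out = 400 mol/min; y_Q = 73.6 / 400 = 0.184.

0.184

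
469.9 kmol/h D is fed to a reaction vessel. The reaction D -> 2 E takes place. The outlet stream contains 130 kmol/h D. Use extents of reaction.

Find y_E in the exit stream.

For D: n = n₀ − 1ξ → 130 = 469.9 − 1ξ, giving ξ = 339.9 kmol/h.
Outlet amounts (n = n₀ + ν ξ):
  D: 469.9 − 1(339.9) = 130
  E: 0 + 2(339.9) = 679.8
Total out = 809.8 kmol/h; y_E = 679.8 / 809.8 = 0.8395.

0.839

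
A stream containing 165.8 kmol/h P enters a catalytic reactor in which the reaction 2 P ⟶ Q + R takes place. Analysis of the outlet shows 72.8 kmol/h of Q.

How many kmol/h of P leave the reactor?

20.2 kmol/h

For Q: n = n₀ + 1ξ → 72.8 = 0 + 1ξ, giving ξ = 72.8 kmol/h.
Outlet amounts (n = n₀ + ν ξ):
  P: 165.8 − 2(72.8) = 20.2
  Q: 0 + 1(72.8) = 72.8
  R: 0 + 1(72.8) = 72.8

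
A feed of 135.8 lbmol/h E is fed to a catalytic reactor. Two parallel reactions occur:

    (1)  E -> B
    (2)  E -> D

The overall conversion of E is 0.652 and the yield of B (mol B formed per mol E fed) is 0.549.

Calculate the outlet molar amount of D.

Yield of B: 1ξ₁ / 135.8 = 0.549 → ξ₁ = 74.55 lbmol/h.
Conversion of E: 1ξ₁ + 1ξ₂ = 0.652 × 135.8 = 88.54 → ξ₂ = 13.99 lbmol/h.
Outlet amounts (n = n₀ + Σ ν·ξ):
  E: 135.8 − 1(74.55) − 1(13.99) = 47.26
  B: 0 + 1(74.55) = 74.55
  D: 0 + 1(13.99) = 13.99

14 lbmol/h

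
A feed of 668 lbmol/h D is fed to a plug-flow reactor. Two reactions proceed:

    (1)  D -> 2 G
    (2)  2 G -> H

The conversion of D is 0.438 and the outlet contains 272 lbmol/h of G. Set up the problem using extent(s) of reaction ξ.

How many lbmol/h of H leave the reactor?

Conversion of D: D consumed = 1ξ₁ = 0.438 × 668 → ξ₁ = 292.6 lbmol/h.
G balance: n_G = 0 + 2ξ₁ − 2ξ₂ = 272 → ξ₂ = (2·292.6 − 272)/2 = 156.6 lbmol/h.
Outlet amounts (n = n₀ + Σ ν·ξ):
  D: 668 − 1(292.6) = 375.4
  G: 0 + 2(292.6) − 2(156.6) = 272
  H: 0 + 1(156.6) = 156.6

157 lbmol/h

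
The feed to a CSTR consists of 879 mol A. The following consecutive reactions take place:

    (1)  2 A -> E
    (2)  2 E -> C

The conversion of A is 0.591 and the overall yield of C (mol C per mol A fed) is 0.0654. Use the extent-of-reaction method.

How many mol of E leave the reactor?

145 mol

Conversion of A: A consumed = 2ξ₁ = 0.591 × 879 → ξ₁ = 259.7 mol.
Yield of C: 1ξ₂ / 879 = 0.0654 → ξ₂ = 57.49 mol.
Outlet amounts (n = n₀ + Σ ν·ξ):
  A: 879 − 2(259.7) = 359.5
  E: 0 + 1(259.7) − 2(57.49) = 144.8
  C: 0 + 1(57.49) = 57.49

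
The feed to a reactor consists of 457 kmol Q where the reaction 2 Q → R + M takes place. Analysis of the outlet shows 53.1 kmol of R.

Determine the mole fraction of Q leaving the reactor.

0.768

For R: n = n₀ + 1ξ → 53.1 = 0 + 1ξ, giving ξ = 53.1 kmol.
Outlet amounts (n = n₀ + ν ξ):
  Q: 457 − 2(53.1) = 350.8
  R: 0 + 1(53.1) = 53.1
  M: 0 + 1(53.1) = 53.1
Total out = 457 kmol; y_Q = 350.8 / 457 = 0.7676.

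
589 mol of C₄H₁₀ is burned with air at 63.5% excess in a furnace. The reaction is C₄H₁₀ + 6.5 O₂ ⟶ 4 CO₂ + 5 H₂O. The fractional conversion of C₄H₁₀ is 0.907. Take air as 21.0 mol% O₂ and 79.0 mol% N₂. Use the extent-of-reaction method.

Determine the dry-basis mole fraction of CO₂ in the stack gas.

Stoichiometric O₂ = 6.5 × 589 = 3828 mol; O₂ fed = 3828 × 1.635 = 6260 mol.
N₂ fed = 6260 × 79/21 = 23550 mol.
Fuel reacted = 0.907 × 589 → ξ = 534.2 mol.
Outlet (n = n₀ + ν ξ):
  C₄H₁₀: 589 − 1(534.2) = 54.78
  O₂: 6260 − 6.5(534.2) = 2787
  N₂: 23550 (inert)
  CO₂: 0 + 4(534.2) = 2137
  H₂O: 0 + 5(534.2) = 2671
Dry total = 28530 mol; y_CO₂ (dry) = 2137 / 28530 = 0.07491.

0.0749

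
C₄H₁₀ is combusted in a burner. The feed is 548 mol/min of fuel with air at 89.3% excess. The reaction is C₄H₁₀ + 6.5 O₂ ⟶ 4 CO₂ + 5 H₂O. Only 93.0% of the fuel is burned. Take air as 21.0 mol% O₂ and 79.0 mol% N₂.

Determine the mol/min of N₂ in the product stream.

25400 mol/min

Stoichiometric O₂ = 6.5 × 548 = 3562 mol/min; O₂ fed = 3562 × 1.893 = 6743 mol/min.
N₂ fed = 6743 × 79/21 = 25370 mol/min.
Fuel reacted = 0.93 × 548 → ξ = 509.6 mol/min.
Outlet (n = n₀ + ν ξ):
  C₄H₁₀: 548 − 1(509.6) = 38.36
  O₂: 6743 − 6.5(509.6) = 3430
  N₂: 25370 (inert)
  CO₂: 0 + 4(509.6) = 2039
  H₂O: 0 + 5(509.6) = 2548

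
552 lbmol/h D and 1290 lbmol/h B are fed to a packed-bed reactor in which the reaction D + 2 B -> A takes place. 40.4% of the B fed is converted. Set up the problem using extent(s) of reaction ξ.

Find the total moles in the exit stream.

B reacted = 0.404 × 1290 = 521.2 lbmol/h; ν_B = −2, so ξ = 521.2/2 = 260.6 lbmol/h.
Outlet amounts (n = n₀ + ν ξ):
  D: 552 − 1(260.6) = 291.4
  B: 1290 − 2(260.6) = 768.8
  A: 0 + 1(260.6) = 260.6
Total out = 291.4 + 768.8 + 260.6 = 1321 lbmol/h.

1320 lbmol/h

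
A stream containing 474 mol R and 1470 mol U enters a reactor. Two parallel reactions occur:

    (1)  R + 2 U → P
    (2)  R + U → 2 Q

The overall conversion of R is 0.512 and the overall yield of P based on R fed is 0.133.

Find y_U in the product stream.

Yield of P: 1ξ₁ / 474 = 0.133 → ξ₁ = 63.04 mol.
Conversion of R: 1ξ₁ + 1ξ₂ = 0.512 × 474 = 242.7 → ξ₂ = 179.6 mol.
Outlet amounts (n = n₀ + Σ ν·ξ):
  R: 474 − 1(63.04) − 1(179.6) = 231.3
  U: 1470 − 2(63.04) − 1(179.6) = 1164
  P: 0 + 1(63.04) = 63.04
  Q: 0 + 2(179.6) = 359.3
Total out = 1818 mol; y_U = 1164 / 1818 = 0.6404.

0.64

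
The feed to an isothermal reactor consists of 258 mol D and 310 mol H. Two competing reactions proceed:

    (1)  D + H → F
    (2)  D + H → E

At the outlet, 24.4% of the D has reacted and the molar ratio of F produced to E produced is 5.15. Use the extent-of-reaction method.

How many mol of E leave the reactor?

10.2 mol

Conversion of D: D consumed = 0.244 × 258 = 62.95 mol = 1ξ₁ + 1ξ₂.
Selectivity: 1ξ₁ / (1ξ₂) = 5.15 → ξ₁ = 5.15 ξ₂.
Substitute: (1·5.15 + 1) ξ₂ = 62.95 → ξ₂ = 10.24 mol, ξ₁ = 52.72 mol.
Outlet amounts (n = n₀ + Σ ν·ξ):
  D: 258 − 1(52.72) − 1(10.24) = 195
  H: 310 − 1(52.72) − 1(10.24) = 247
  F: 0 + 1(52.72) = 52.72
  E: 0 + 1(10.24) = 10.24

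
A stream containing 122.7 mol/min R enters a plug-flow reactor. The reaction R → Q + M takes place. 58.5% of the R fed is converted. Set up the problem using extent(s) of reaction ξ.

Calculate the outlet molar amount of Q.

R reacted = 0.585 × 122.7 = 71.78 mol/min; ν_R = −1, so ξ = 71.78/1 = 71.78 mol/min.
Outlet amounts (n = n₀ + ν ξ):
  R: 122.7 − 1(71.78) = 50.92
  Q: 0 + 1(71.78) = 71.78
  M: 0 + 1(71.78) = 71.78

71.8 mol/min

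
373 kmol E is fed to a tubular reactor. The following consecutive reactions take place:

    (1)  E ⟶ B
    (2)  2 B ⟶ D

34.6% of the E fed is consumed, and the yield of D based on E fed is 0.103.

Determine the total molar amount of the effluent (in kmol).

Conversion of E: E consumed = 1ξ₁ = 0.346 × 373 → ξ₁ = 129.1 kmol.
Yield of D: 1ξ₂ / 373 = 0.103 → ξ₂ = 38.42 kmol.
Outlet amounts (n = n₀ + Σ ν·ξ):
  E: 373 − 1(129.1) = 243.9
  B: 0 + 1(129.1) − 2(38.42) = 52.22
  D: 0 + 1(38.42) = 38.42
Total out = 243.9 + 52.22 + 38.42 = 334.6 kmol.

335 kmol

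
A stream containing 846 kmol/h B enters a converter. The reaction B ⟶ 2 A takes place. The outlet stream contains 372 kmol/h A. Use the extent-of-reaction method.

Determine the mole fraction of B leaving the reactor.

For A: n = n₀ + 2ξ → 372 = 0 + 2ξ, giving ξ = 186 kmol/h.
Outlet amounts (n = n₀ + ν ξ):
  B: 846 − 1(186) = 660
  A: 0 + 2(186) = 372
Total out = 1032 kmol/h; y_B = 660 / 1032 = 0.6395.

0.64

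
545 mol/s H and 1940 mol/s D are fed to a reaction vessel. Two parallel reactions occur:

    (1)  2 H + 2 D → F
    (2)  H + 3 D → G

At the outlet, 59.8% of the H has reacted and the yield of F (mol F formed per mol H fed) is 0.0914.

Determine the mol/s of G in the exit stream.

Yield of F: 1ξ₁ / 545 = 0.0914 → ξ₁ = 49.81 mol/s.
Conversion of H: 2ξ₁ + 1ξ₂ = 0.598 × 545 = 325.9 → ξ₂ = 226.3 mol/s.
Outlet amounts (n = n₀ + Σ ν·ξ):
  H: 545 − 2(49.81) − 1(226.3) = 219.1
  D: 1940 − 2(49.81) − 3(226.3) = 1162
  F: 0 + 1(49.81) = 49.81
  G: 0 + 1(226.3) = 226.3

226 mol/s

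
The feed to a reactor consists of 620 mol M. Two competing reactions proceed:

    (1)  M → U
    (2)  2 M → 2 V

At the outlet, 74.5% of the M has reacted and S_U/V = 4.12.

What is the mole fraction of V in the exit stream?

0.146

Conversion of M: M consumed = 0.745 × 620 = 461.9 mol = 1ξ₁ + 2ξ₂.
Selectivity: 1ξ₁ / (2ξ₂) = 4.12 → ξ₁ = 8.24 ξ₂.
Substitute: (1·8.24 + 2) ξ₂ = 461.9 → ξ₂ = 45.11 mol, ξ₁ = 371.7 mol.
Outlet amounts (n = n₀ + Σ ν·ξ):
  M: 620 − 1(371.7) − 2(45.11) = 158.1
  U: 0 + 1(371.7) = 371.7
  V: 0 + 2(45.11) = 90.21
Total out = 620 mol; y_V = 90.21 / 620 = 0.1455.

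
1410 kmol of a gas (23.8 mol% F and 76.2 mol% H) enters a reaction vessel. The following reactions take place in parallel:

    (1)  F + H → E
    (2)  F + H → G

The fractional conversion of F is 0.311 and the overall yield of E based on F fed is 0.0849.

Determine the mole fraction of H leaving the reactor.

0.743

Yield of E: 1ξ₁ / 335.6 = 0.0849 → ξ₁ = 28.49 kmol.
Conversion of F: 1ξ₁ + 1ξ₂ = 0.311 × 335.6 = 104.4 → ξ₂ = 75.87 kmol.
Outlet amounts (n = n₀ + Σ ν·ξ):
  F: 335.6 − 1(28.49) − 1(75.87) = 231.2
  H: 1074 − 1(28.49) − 1(75.87) = 970.1
  E: 0 + 1(28.49) = 28.49
  G: 0 + 1(75.87) = 75.87
Total out = 1306 kmol; y_H = 970.1 / 1306 = 0.743.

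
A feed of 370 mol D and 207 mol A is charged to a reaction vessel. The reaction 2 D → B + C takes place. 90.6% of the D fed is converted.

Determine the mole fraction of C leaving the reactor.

0.29

D reacted = 0.906 × 370 = 335.2 mol; ν_D = −2, so ξ = 335.2/2 = 167.6 mol.
Outlet amounts (n = n₀ + ν ξ):
  D: 370 − 2(167.6) = 34.78
  B: 0 + 1(167.6) = 167.6
  C: 0 + 1(167.6) = 167.6
  A: 207 (inert)
Total out = 577 mol; y_C = 167.6 / 577 = 0.2905.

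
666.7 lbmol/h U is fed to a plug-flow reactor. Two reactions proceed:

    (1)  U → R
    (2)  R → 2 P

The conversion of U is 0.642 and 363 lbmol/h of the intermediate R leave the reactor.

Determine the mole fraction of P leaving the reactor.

0.178

Conversion of U: U consumed = 1ξ₁ = 0.642 × 666.7 → ξ₁ = 428 lbmol/h.
R balance: n_R = 0 + 1ξ₁ − 1ξ₂ = 363 → ξ₂ = (1·428 − 363)/1 = 65.02 lbmol/h.
Outlet amounts (n = n₀ + Σ ν·ξ):
  U: 666.7 − 1(428) = 238.7
  R: 0 + 1(428) − 1(65.02) = 363
  P: 0 + 2(65.02) = 130
Total out = 731.7 lbmol/h; y_P = 130 / 731.7 = 0.1777.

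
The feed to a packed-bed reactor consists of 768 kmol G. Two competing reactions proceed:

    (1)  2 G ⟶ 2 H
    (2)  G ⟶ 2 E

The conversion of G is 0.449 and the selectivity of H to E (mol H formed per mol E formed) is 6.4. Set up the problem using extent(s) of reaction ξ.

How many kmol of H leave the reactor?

320 kmol

Conversion of G: G consumed = 0.449 × 768 = 344.8 kmol = 2ξ₁ + 1ξ₂.
Selectivity: 2ξ₁ / (2ξ₂) = 6.4 → ξ₁ = 6.4 ξ₂.
Substitute: (2·6.4 + 1) ξ₂ = 344.8 → ξ₂ = 24.99 kmol, ξ₁ = 159.9 kmol.
Outlet amounts (n = n₀ + Σ ν·ξ):
  G: 768 − 2(159.9) − 1(24.99) = 423.2
  H: 0 + 2(159.9) = 319.8
  E: 0 + 2(24.99) = 49.98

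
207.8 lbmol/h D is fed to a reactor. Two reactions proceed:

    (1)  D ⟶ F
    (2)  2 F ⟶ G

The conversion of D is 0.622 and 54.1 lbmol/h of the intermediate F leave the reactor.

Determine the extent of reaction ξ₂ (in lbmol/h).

Conversion of D: D consumed = 1ξ₁ = 0.622 × 207.8 → ξ₁ = 129.3 lbmol/h.
F balance: n_F = 0 + 1ξ₁ − 2ξ₂ = 54.1 → ξ₂ = (1·129.3 − 54.1)/2 = 37.58 lbmol/h.
Outlet amounts (n = n₀ + Σ ν·ξ):
  D: 207.8 − 1(129.3) = 78.55
  F: 0 + 1(129.3) − 2(37.58) = 54.1
  G: 0 + 1(37.58) = 37.58

ξ₂ = 37.6 lbmol/h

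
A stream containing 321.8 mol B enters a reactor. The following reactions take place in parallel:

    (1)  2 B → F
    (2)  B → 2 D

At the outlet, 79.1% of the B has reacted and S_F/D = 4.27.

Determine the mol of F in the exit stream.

120 mol

Conversion of B: B consumed = 0.791 × 321.8 = 254.5 mol = 2ξ₁ + 1ξ₂.
Selectivity: 1ξ₁ / (2ξ₂) = 4.27 → ξ₁ = 8.54 ξ₂.
Substitute: (2·8.54 + 1) ξ₂ = 254.5 → ξ₂ = 14.08 mol, ξ₁ = 120.2 mol.
Outlet amounts (n = n₀ + Σ ν·ξ):
  B: 321.8 − 2(120.2) − 1(14.08) = 67.26
  F: 0 + 1(120.2) = 120.2
  D: 0 + 2(14.08) = 28.16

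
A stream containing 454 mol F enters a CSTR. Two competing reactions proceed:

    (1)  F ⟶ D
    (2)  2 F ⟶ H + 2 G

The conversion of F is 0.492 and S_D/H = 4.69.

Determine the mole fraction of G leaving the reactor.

Conversion of F: F consumed = 0.492 × 454 = 223.4 mol = 1ξ₁ + 2ξ₂.
Selectivity: 1ξ₁ / (1ξ₂) = 4.69 → ξ₁ = 4.69 ξ₂.
Substitute: (1·4.69 + 2) ξ₂ = 223.4 → ξ₂ = 33.39 mol, ξ₁ = 156.6 mol.
Outlet amounts (n = n₀ + Σ ν·ξ):
  F: 454 − 1(156.6) − 2(33.39) = 230.6
  D: 0 + 1(156.6) = 156.6
  H: 0 + 1(33.39) = 33.39
  G: 0 + 2(33.39) = 66.78
Total out = 487.4 mol; y_G = 66.78 / 487.4 = 0.137.

0.137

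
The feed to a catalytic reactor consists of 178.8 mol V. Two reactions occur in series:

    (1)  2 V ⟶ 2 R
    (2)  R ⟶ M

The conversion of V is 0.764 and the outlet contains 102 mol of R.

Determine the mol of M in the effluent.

34.6 mol

Conversion of V: V consumed = 2ξ₁ = 0.764 × 178.8 → ξ₁ = 68.3 mol.
R balance: n_R = 0 + 2ξ₁ − 1ξ₂ = 102 → ξ₂ = (2·68.3 − 102)/1 = 34.6 mol.
Outlet amounts (n = n₀ + Σ ν·ξ):
  V: 178.8 − 2(68.3) = 42.2
  R: 0 + 2(68.3) − 1(34.6) = 102
  M: 0 + 1(34.6) = 34.6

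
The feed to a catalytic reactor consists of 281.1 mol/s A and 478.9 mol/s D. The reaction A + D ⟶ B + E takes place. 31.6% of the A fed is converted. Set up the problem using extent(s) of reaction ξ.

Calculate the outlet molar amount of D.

A reacted = 0.316 × 281.1 = 88.83 mol/s; ν_A = −1, so ξ = 88.83/1 = 88.83 mol/s.
Outlet amounts (n = n₀ + ν ξ):
  A: 281.1 − 1(88.83) = 192.3
  D: 478.9 − 1(88.83) = 390.1
  B: 0 + 1(88.83) = 88.83
  E: 0 + 1(88.83) = 88.83

390 mol/s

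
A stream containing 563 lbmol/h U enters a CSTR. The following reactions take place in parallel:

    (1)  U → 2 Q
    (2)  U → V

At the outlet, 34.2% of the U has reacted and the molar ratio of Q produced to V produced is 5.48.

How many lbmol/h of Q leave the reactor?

Conversion of U: U consumed = 0.342 × 563 = 192.5 lbmol/h = 1ξ₁ + 1ξ₂.
Selectivity: 2ξ₁ / (1ξ₂) = 5.48 → ξ₁ = 2.74 ξ₂.
Substitute: (1·2.74 + 1) ξ₂ = 192.5 → ξ₂ = 51.48 lbmol/h, ξ₁ = 141.1 lbmol/h.
Outlet amounts (n = n₀ + Σ ν·ξ):
  U: 563 − 1(141.1) − 1(51.48) = 370.5
  Q: 0 + 2(141.1) = 282.1
  V: 0 + 1(51.48) = 51.48

282 lbmol/h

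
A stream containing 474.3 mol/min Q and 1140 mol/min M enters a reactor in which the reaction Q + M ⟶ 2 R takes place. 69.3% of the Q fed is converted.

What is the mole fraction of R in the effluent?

Q reacted = 0.693 × 474.3 = 328.7 mol/min; ν_Q = −1, so ξ = 328.7/1 = 328.7 mol/min.
Outlet amounts (n = n₀ + ν ξ):
  Q: 474.3 − 1(328.7) = 145.6
  M: 1140 − 1(328.7) = 811.3
  R: 0 + 2(328.7) = 657.4
Total out = 1614 mol/min; y_R = 657.4 / 1614 = 0.4072.

0.407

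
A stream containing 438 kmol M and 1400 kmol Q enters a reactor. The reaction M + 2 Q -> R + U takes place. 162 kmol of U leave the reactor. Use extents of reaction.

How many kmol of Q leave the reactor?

For U: n = n₀ + 1ξ → 162 = 0 + 1ξ, giving ξ = 162 kmol.
Outlet amounts (n = n₀ + ν ξ):
  M: 438 − 1(162) = 276
  Q: 1400 − 2(162) = 1076
  R: 0 + 1(162) = 162
  U: 0 + 1(162) = 162

1080 kmol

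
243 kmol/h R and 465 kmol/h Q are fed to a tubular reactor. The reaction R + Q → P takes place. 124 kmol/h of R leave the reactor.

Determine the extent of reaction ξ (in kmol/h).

ξ = 119 kmol/h

For R: n = n₀ − 1ξ → 124 = 243 − 1ξ, giving ξ = 119 kmol/h.
Outlet amounts (n = n₀ + ν ξ):
  R: 243 − 1(119) = 124
  Q: 465 − 1(119) = 346
  P: 0 + 1(119) = 119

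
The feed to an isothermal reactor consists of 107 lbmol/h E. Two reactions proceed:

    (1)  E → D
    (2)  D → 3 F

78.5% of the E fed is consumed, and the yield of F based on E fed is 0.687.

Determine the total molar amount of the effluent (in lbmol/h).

156 lbmol/h

Conversion of E: E consumed = 1ξ₁ = 0.785 × 107 → ξ₁ = 84 lbmol/h.
Yield of F: 3ξ₂ / 107 = 0.687 → ξ₂ = 24.5 lbmol/h.
Outlet amounts (n = n₀ + Σ ν·ξ):
  E: 107 − 1(84) = 23
  D: 0 + 1(84) − 1(24.5) = 59.49
  F: 0 + 3(24.5) = 73.51
Total out = 23 + 59.49 + 73.51 = 156 lbmol/h.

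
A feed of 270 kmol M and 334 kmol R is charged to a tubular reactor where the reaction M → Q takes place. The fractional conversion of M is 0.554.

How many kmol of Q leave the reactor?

150 kmol

M reacted = 0.554 × 270 = 149.6 kmol; ν_M = −1, so ξ = 149.6/1 = 149.6 kmol.
Outlet amounts (n = n₀ + ν ξ):
  M: 270 − 1(149.6) = 120.4
  Q: 0 + 1(149.6) = 149.6
  R: 334 (inert)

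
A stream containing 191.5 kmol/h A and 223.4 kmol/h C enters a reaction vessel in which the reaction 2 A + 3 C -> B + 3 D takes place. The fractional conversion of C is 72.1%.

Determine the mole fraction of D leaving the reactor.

0.446

C reacted = 0.721 × 223.4 = 161.1 kmol/h; ν_C = −3, so ξ = 161.1/3 = 53.69 kmol/h.
Outlet amounts (n = n₀ + ν ξ):
  A: 191.5 − 2(53.69) = 84.12
  C: 223.4 − 3(53.69) = 62.33
  B: 0 + 1(53.69) = 53.69
  D: 0 + 3(53.69) = 161.1
Total out = 361.2 kmol/h; y_D = 161.1 / 361.2 = 0.4459.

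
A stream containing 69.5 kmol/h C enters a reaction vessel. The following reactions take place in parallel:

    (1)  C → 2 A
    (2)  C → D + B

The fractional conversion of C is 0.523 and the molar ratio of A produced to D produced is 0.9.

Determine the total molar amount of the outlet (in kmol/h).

106 kmol/h

Conversion of C: C consumed = 0.523 × 69.5 = 36.35 kmol/h = 1ξ₁ + 1ξ₂.
Selectivity: 2ξ₁ / (1ξ₂) = 0.9 → ξ₁ = 0.45 ξ₂.
Substitute: (1·0.45 + 1) ξ₂ = 36.35 → ξ₂ = 25.07 kmol/h, ξ₁ = 11.28 kmol/h.
Outlet amounts (n = n₀ + Σ ν·ξ):
  C: 69.5 − 1(11.28) − 1(25.07) = 33.15
  A: 0 + 2(11.28) = 22.56
  D: 0 + 1(25.07) = 25.07
  B: 0 + 1(25.07) = 25.07
Total out = 33.15 + 22.56 + 25.07 + 25.07 = 105.8 kmol/h.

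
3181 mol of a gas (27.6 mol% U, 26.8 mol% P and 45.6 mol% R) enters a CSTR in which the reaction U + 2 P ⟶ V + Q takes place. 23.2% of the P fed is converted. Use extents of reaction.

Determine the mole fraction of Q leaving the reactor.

P reacted = 0.232 × 852.5 = 197.8 mol; ν_P = −2, so ξ = 197.8/2 = 98.89 mol.
Outlet amounts (n = n₀ + ν ξ):
  U: 878 − 1(98.89) = 779.1
  P: 852.5 − 2(98.89) = 654.7
  V: 0 + 1(98.89) = 98.89
  Q: 0 + 1(98.89) = 98.89
  R: 1451 (inert)
Total out = 3082 mol; y_Q = 98.89 / 3082 = 0.03209.

0.0321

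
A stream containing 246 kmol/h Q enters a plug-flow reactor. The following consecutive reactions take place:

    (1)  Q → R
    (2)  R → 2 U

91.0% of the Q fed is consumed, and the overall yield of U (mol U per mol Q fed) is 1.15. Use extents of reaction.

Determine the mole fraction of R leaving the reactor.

0.213

Conversion of Q: Q consumed = 1ξ₁ = 0.91 × 246 → ξ₁ = 223.9 kmol/h.
Yield of U: 2ξ₂ / 246 = 1.15 → ξ₂ = 141.4 kmol/h.
Outlet amounts (n = n₀ + Σ ν·ξ):
  Q: 246 − 1(223.9) = 22.14
  R: 0 + 1(223.9) − 1(141.4) = 82.41
  U: 0 + 2(141.4) = 282.9
Total out = 387.4 kmol/h; y_R = 82.41 / 387.4 = 0.2127.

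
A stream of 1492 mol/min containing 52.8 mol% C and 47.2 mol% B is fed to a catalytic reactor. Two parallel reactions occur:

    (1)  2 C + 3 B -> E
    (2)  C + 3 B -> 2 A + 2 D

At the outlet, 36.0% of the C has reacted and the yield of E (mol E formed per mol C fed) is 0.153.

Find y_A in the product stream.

Yield of E: 1ξ₁ / 787.8 = 0.153 → ξ₁ = 120.5 mol/min.
Conversion of C: 2ξ₁ + 1ξ₂ = 0.36 × 787.8 = 283.6 → ξ₂ = 42.54 mol/min.
Outlet amounts (n = n₀ + Σ ν·ξ):
  C: 787.8 − 2(120.5) − 1(42.54) = 504.2
  B: 704.2 − 3(120.5) − 3(42.54) = 215
  E: 0 + 1(120.5) = 120.5
  A: 0 + 2(42.54) = 85.08
  D: 0 + 2(42.54) = 85.08
Total out = 1010 mol/min; y_A = 85.08 / 1010 = 0.08425.

0.0842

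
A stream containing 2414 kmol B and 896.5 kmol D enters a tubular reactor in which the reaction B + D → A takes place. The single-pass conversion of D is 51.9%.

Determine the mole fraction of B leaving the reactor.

0.685

D reacted = 0.519 × 896.5 = 465.3 kmol; ν_D = −1, so ξ = 465.3/1 = 465.3 kmol.
Outlet amounts (n = n₀ + ν ξ):
  B: 2414 − 1(465.3) = 1949
  D: 896.5 − 1(465.3) = 431.2
  A: 0 + 1(465.3) = 465.3
Total out = 2845 kmol; y_B = 1949 / 2845 = 0.6849.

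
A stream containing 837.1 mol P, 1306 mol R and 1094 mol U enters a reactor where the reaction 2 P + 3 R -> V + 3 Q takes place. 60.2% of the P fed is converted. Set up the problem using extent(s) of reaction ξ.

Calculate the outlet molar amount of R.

550 mol

P reacted = 0.602 × 837.1 = 503.9 mol; ν_P = −2, so ξ = 503.9/2 = 252 mol.
Outlet amounts (n = n₀ + ν ξ):
  P: 837.1 − 2(252) = 333.2
  R: 1306 − 3(252) = 550.1
  V: 0 + 1(252) = 252
  Q: 0 + 3(252) = 755.9
  U: 1094 (inert)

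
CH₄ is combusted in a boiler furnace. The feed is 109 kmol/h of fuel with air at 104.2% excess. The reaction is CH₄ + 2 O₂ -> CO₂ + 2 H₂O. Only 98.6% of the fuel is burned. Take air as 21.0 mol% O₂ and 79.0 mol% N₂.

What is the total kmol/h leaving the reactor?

Stoichiometric O₂ = 2 × 109 = 218 kmol/h; O₂ fed = 218 × 2.042 = 445.2 kmol/h.
N₂ fed = 445.2 × 79/21 = 1675 kmol/h.
Fuel reacted = 0.986 × 109 → ξ = 107.5 kmol/h.
Outlet (n = n₀ + ν ξ):
  CH₄: 109 − 1(107.5) = 1.526
  O₂: 445.2 − 2(107.5) = 230.2
  N₂: 1675 (inert)
  CO₂: 0 + 1(107.5) = 107.5
  H₂O: 0 + 2(107.5) = 214.9
Total out = 1.526 + 230.2 + 1675 + 107.5 + 214.9 = 2229 kmol/h.

2230 kmol/h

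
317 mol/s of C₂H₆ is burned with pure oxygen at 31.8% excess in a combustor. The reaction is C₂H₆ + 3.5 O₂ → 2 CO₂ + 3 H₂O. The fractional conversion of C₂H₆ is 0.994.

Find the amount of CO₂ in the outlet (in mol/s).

630 mol/s

Stoichiometric O₂ = 3.5 × 317 = 1110 mol/s; O₂ fed = 1110 × 1.318 = 1462 mol/s.
Fuel reacted = 0.994 × 317 → ξ = 315.1 mol/s.
Outlet (n = n₀ + ν ξ):
  C₂H₆: 317 − 1(315.1) = 1.902
  O₂: 1462 − 3.5(315.1) = 359.5
  CO₂: 0 + 2(315.1) = 630.2
  H₂O: 0 + 3(315.1) = 945.3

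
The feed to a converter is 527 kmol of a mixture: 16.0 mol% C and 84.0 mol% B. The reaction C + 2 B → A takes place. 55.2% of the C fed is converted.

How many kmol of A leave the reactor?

C reacted = 0.552 × 84.32 = 46.54 kmol; ν_C = −1, so ξ = 46.54/1 = 46.54 kmol.
Outlet amounts (n = n₀ + ν ξ):
  C: 84.32 − 1(46.54) = 37.78
  B: 442.7 − 2(46.54) = 349.6
  A: 0 + 1(46.54) = 46.54

46.5 kmol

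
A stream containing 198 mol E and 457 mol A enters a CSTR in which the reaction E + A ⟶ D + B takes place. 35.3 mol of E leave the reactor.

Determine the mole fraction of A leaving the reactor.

0.449

For E: n = n₀ − 1ξ → 35.3 = 198 − 1ξ, giving ξ = 162.7 mol.
Outlet amounts (n = n₀ + ν ξ):
  E: 198 − 1(162.7) = 35.3
  A: 457 − 1(162.7) = 294.3
  D: 0 + 1(162.7) = 162.7
  B: 0 + 1(162.7) = 162.7
Total out = 655 mol; y_A = 294.3 / 655 = 0.4493.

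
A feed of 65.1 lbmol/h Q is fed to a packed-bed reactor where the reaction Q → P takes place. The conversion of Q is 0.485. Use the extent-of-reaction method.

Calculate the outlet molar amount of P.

Q reacted = 0.485 × 65.1 = 31.57 lbmol/h; ν_Q = −1, so ξ = 31.57/1 = 31.57 lbmol/h.
Outlet amounts (n = n₀ + ν ξ):
  Q: 65.1 − 1(31.57) = 33.53
  P: 0 + 1(31.57) = 31.57

31.6 lbmol/h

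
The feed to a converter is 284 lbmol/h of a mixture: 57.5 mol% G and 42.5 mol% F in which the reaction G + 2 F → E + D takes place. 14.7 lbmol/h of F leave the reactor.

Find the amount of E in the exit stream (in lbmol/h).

53 lbmol/h

For F: n = n₀ − 2ξ → 14.7 = 120.7 − 2ξ, giving ξ = 53 lbmol/h.
Outlet amounts (n = n₀ + ν ξ):
  G: 163.3 − 1(53) = 110.3
  F: 120.7 − 2(53) = 14.7
  E: 0 + 1(53) = 53
  D: 0 + 1(53) = 53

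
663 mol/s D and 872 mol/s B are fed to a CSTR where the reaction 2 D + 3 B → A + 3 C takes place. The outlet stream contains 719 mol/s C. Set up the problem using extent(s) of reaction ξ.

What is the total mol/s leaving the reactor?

For C: n = n₀ + 3ξ → 719 = 0 + 3ξ, giving ξ = 239.7 mol/s.
Outlet amounts (n = n₀ + ν ξ):
  D: 663 − 2(239.7) = 183.7
  B: 872 − 3(239.7) = 153
  A: 0 + 1(239.7) = 239.7
  C: 0 + 3(239.7) = 719
Total out = 183.7 + 153 + 239.7 + 719 = 1295 mol/s.

1300 mol/s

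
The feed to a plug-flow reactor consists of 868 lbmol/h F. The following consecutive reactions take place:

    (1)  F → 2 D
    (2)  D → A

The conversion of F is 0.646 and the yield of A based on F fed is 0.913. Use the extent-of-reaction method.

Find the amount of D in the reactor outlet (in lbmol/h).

Conversion of F: F consumed = 1ξ₁ = 0.646 × 868 → ξ₁ = 560.7 lbmol/h.
Yield of A: 1ξ₂ / 868 = 0.913 → ξ₂ = 792.5 lbmol/h.
Outlet amounts (n = n₀ + Σ ν·ξ):
  F: 868 − 1(560.7) = 307.3
  D: 0 + 2(560.7) − 1(792.5) = 329
  A: 0 + 1(792.5) = 792.5

329 lbmol/h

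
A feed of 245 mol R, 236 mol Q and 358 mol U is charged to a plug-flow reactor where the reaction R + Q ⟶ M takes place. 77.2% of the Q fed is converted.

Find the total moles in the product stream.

657 mol

Q reacted = 0.772 × 236 = 182.2 mol; ν_Q = −1, so ξ = 182.2/1 = 182.2 mol.
Outlet amounts (n = n₀ + ν ξ):
  R: 245 − 1(182.2) = 62.81
  Q: 236 − 1(182.2) = 53.81
  M: 0 + 1(182.2) = 182.2
  U: 358 (inert)
Total out = 62.81 + 53.81 + 182.2 + 358 = 656.8 mol.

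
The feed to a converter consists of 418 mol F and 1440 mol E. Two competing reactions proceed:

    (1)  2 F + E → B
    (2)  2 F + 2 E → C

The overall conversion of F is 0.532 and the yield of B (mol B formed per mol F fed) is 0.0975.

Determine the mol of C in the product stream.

Yield of B: 1ξ₁ / 418 = 0.0975 → ξ₁ = 40.76 mol.
Conversion of F: 2ξ₁ + 2ξ₂ = 0.532 × 418 = 222.4 → ξ₂ = 70.43 mol.
Outlet amounts (n = n₀ + Σ ν·ξ):
  F: 418 − 2(40.76) − 2(70.43) = 195.6
  E: 1440 − 1(40.76) − 2(70.43) = 1258
  B: 0 + 1(40.76) = 40.76
  C: 0 + 1(70.43) = 70.43

70.4 mol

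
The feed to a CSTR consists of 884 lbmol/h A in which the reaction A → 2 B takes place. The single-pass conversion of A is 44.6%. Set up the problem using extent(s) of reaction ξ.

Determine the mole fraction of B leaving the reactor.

0.617

A reacted = 0.446 × 884 = 394.3 lbmol/h; ν_A = −1, so ξ = 394.3/1 = 394.3 lbmol/h.
Outlet amounts (n = n₀ + ν ξ):
  A: 884 − 1(394.3) = 489.7
  B: 0 + 2(394.3) = 788.5
Total out = 1278 lbmol/h; y_B = 788.5 / 1278 = 0.6169.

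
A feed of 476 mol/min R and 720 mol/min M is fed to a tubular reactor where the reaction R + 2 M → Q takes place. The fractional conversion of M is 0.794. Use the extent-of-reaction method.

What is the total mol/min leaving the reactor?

M reacted = 0.794 × 720 = 571.7 mol/min; ν_M = −2, so ξ = 571.7/2 = 285.8 mol/min.
Outlet amounts (n = n₀ + ν ξ):
  R: 476 − 1(285.8) = 190.2
  M: 720 − 2(285.8) = 148.3
  Q: 0 + 1(285.8) = 285.8
Total out = 190.2 + 148.3 + 285.8 = 624.3 mol/min.

624 mol/min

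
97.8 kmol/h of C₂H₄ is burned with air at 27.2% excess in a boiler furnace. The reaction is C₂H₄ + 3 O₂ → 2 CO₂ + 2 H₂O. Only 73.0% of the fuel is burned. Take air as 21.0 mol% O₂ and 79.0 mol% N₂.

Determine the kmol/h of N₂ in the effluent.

1400 kmol/h

Stoichiometric O₂ = 3 × 97.8 = 293.4 kmol/h; O₂ fed = 293.4 × 1.272 = 373.2 kmol/h.
N₂ fed = 373.2 × 79/21 = 1404 kmol/h.
Fuel reacted = 0.73 × 97.8 → ξ = 71.39 kmol/h.
Outlet (n = n₀ + ν ξ):
  C₂H₄: 97.8 − 1(71.39) = 26.41
  O₂: 373.2 − 3(71.39) = 159
  N₂: 1404 (inert)
  CO₂: 0 + 2(71.39) = 142.8
  H₂O: 0 + 2(71.39) = 142.8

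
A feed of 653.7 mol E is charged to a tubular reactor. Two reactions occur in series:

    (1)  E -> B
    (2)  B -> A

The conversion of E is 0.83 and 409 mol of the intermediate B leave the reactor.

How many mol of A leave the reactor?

134 mol

Conversion of E: E consumed = 1ξ₁ = 0.83 × 653.7 → ξ₁ = 542.6 mol.
B balance: n_B = 0 + 1ξ₁ − 1ξ₂ = 409 → ξ₂ = (1·542.6 − 409)/1 = 133.6 mol.
Outlet amounts (n = n₀ + Σ ν·ξ):
  E: 653.7 − 1(542.6) = 111.1
  B: 0 + 1(542.6) − 1(133.6) = 409
  A: 0 + 1(133.6) = 133.6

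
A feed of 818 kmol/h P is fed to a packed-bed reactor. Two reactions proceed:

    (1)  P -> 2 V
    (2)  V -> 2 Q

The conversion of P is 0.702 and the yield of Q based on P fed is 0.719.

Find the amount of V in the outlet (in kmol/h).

854 kmol/h

Conversion of P: P consumed = 1ξ₁ = 0.702 × 818 → ξ₁ = 574.2 kmol/h.
Yield of Q: 2ξ₂ / 818 = 0.719 → ξ₂ = 294.1 kmol/h.
Outlet amounts (n = n₀ + Σ ν·ξ):
  P: 818 − 1(574.2) = 243.8
  V: 0 + 2(574.2) − 1(294.1) = 854.4
  Q: 0 + 2(294.1) = 588.1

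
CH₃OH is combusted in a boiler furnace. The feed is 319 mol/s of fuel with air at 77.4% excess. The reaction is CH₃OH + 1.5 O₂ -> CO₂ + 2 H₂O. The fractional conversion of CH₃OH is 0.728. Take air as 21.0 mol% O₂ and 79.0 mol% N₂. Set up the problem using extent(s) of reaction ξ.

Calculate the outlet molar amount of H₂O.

464 mol/s

Stoichiometric O₂ = 1.5 × 319 = 478.5 mol/s; O₂ fed = 478.5 × 1.774 = 848.9 mol/s.
N₂ fed = 848.9 × 79/21 = 3193 mol/s.
Fuel reacted = 0.728 × 319 → ξ = 232.2 mol/s.
Outlet (n = n₀ + ν ξ):
  CH₃OH: 319 − 1(232.2) = 86.77
  O₂: 848.9 − 1.5(232.2) = 500.5
  N₂: 3193 (inert)
  CO₂: 0 + 1(232.2) = 232.2
  H₂O: 0 + 2(232.2) = 464.5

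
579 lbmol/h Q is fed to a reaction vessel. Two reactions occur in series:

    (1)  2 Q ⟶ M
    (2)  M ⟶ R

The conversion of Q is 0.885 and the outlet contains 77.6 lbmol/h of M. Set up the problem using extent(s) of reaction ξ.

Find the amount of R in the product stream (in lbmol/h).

179 lbmol/h

Conversion of Q: Q consumed = 2ξ₁ = 0.885 × 579 → ξ₁ = 256.2 lbmol/h.
M balance: n_M = 0 + 1ξ₁ − 1ξ₂ = 77.6 → ξ₂ = (1·256.2 − 77.6)/1 = 178.6 lbmol/h.
Outlet amounts (n = n₀ + Σ ν·ξ):
  Q: 579 − 2(256.2) = 66.59
  M: 0 + 1(256.2) − 1(178.6) = 77.6
  R: 0 + 1(178.6) = 178.6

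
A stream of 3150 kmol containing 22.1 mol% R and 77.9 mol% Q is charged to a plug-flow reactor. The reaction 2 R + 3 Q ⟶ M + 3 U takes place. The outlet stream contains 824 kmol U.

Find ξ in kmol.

ξ = 275 kmol

For U: n = n₀ + 3ξ → 824 = 0 + 3ξ, giving ξ = 274.7 kmol.
Outlet amounts (n = n₀ + ν ξ):
  R: 696.1 − 2(274.7) = 146.8
  Q: 2454 − 3(274.7) = 1630
  M: 0 + 1(274.7) = 274.7
  U: 0 + 3(274.7) = 824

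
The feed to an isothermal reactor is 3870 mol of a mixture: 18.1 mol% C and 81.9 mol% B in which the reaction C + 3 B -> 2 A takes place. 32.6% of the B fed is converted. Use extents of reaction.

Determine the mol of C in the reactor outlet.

B reacted = 0.326 × 3170 = 1033 mol; ν_B = −3, so ξ = 1033/3 = 344.4 mol.
Outlet amounts (n = n₀ + ν ξ):
  C: 700.5 − 1(344.4) = 356
  B: 3170 − 3(344.4) = 2136
  A: 0 + 2(344.4) = 688.8

356 mol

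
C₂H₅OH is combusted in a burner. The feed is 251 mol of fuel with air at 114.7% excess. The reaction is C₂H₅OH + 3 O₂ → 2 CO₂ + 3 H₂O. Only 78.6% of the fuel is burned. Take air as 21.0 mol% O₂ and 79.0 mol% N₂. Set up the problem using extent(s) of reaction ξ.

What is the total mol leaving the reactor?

8150 mol

Stoichiometric O₂ = 3 × 251 = 753 mol; O₂ fed = 753 × 2.147 = 1617 mol.
N₂ fed = 1617 × 79/21 = 6082 mol.
Fuel reacted = 0.786 × 251 → ξ = 197.3 mol.
Outlet (n = n₀ + ν ξ):
  C₂H₅OH: 251 − 1(197.3) = 53.71
  O₂: 1617 − 3(197.3) = 1025
  N₂: 6082 (inert)
  CO₂: 0 + 2(197.3) = 394.6
  H₂O: 0 + 3(197.3) = 591.9
Total out = 53.71 + 1025 + 6082 + 394.6 + 591.9 = 8147 mol.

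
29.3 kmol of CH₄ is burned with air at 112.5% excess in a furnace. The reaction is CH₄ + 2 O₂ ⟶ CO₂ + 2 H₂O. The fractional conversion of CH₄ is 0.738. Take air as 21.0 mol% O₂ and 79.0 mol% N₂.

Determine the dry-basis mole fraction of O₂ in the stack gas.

0.14

Stoichiometric O₂ = 2 × 29.3 = 58.6 kmol; O₂ fed = 58.6 × 2.125 = 124.5 kmol.
N₂ fed = 124.5 × 79/21 = 468.5 kmol.
Fuel reacted = 0.738 × 29.3 → ξ = 21.62 kmol.
Outlet (n = n₀ + ν ξ):
  CH₄: 29.3 − 1(21.62) = 7.677
  O₂: 124.5 − 2(21.62) = 81.28
  N₂: 468.5 (inert)
  CO₂: 0 + 1(21.62) = 21.62
  H₂O: 0 + 2(21.62) = 43.25
Dry total = 579 kmol; y_O₂ (dry) = 81.28 / 579 = 0.1404.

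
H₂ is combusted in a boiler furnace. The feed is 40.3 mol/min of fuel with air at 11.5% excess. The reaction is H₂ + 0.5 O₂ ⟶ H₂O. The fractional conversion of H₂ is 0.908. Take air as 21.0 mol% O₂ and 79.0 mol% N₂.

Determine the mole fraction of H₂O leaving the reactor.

0.284

Stoichiometric O₂ = 0.5 × 40.3 = 20.15 mol/min; O₂ fed = 20.15 × 1.115 = 22.47 mol/min.
N₂ fed = 22.47 × 79/21 = 84.52 mol/min.
Fuel reacted = 0.908 × 40.3 → ξ = 36.59 mol/min.
Outlet (n = n₀ + ν ξ):
  H₂: 40.3 − 1(36.59) = 3.708
  O₂: 22.47 − 0.5(36.59) = 4.171
  N₂: 84.52 (inert)
  H₂O: 0 + 1(36.59) = 36.59
Total out = 129 mol/min; y_H₂O = 36.59 / 129 = 0.2837.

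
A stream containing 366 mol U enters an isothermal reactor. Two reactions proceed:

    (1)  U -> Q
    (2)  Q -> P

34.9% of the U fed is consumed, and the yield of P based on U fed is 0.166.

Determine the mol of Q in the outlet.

67 mol

Conversion of U: U consumed = 1ξ₁ = 0.349 × 366 → ξ₁ = 127.7 mol.
Yield of P: 1ξ₂ / 366 = 0.166 → ξ₂ = 60.76 mol.
Outlet amounts (n = n₀ + Σ ν·ξ):
  U: 366 − 1(127.7) = 238.3
  Q: 0 + 1(127.7) − 1(60.76) = 66.98
  P: 0 + 1(60.76) = 60.76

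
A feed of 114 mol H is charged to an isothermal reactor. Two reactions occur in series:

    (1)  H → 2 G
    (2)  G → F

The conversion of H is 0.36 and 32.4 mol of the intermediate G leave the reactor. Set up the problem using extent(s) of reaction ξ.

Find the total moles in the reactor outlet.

Conversion of H: H consumed = 1ξ₁ = 0.36 × 114 → ξ₁ = 41.04 mol.
G balance: n_G = 0 + 2ξ₁ − 1ξ₂ = 32.4 → ξ₂ = (2·41.04 − 32.4)/1 = 49.68 mol.
Outlet amounts (n = n₀ + Σ ν·ξ):
  H: 114 − 1(41.04) = 72.96
  G: 0 + 2(41.04) − 1(49.68) = 32.4
  F: 0 + 1(49.68) = 49.68
Total out = 72.96 + 32.4 + 49.68 = 155 mol.

155 mol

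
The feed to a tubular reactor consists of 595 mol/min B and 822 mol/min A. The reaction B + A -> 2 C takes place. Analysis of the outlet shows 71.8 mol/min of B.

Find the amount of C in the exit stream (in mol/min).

1050 mol/min

For B: n = n₀ − 1ξ → 71.8 = 595 − 1ξ, giving ξ = 523.2 mol/min.
Outlet amounts (n = n₀ + ν ξ):
  B: 595 − 1(523.2) = 71.8
  A: 822 − 1(523.2) = 298.8
  C: 0 + 2(523.2) = 1046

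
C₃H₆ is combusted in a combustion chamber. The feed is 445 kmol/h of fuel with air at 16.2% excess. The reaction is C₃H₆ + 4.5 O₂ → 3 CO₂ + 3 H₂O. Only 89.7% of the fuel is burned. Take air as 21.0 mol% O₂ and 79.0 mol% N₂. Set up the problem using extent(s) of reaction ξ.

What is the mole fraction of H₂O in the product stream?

0.102

Stoichiometric O₂ = 4.5 × 445 = 2002 kmol/h; O₂ fed = 2002 × 1.162 = 2327 kmol/h.
N₂ fed = 2327 × 79/21 = 8754 kmol/h.
Fuel reacted = 0.897 × 445 → ξ = 399.2 kmol/h.
Outlet (n = n₀ + ν ξ):
  C₃H₆: 445 − 1(399.2) = 45.83
  O₂: 2327 − 4.5(399.2) = 530.7
  N₂: 8754 (inert)
  CO₂: 0 + 3(399.2) = 1197
  H₂O: 0 + 3(399.2) = 1197
Total out = 11730 kmol/h; y_H₂O = 1197 / 11730 = 0.1021.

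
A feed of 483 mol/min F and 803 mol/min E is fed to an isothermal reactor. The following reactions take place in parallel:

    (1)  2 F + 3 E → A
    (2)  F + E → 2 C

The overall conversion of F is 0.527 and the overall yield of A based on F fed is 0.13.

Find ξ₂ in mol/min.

Yield of A: 1ξ₁ / 483 = 0.13 → ξ₁ = 62.79 mol/min.
Conversion of F: 2ξ₁ + 1ξ₂ = 0.527 × 483 = 254.5 → ξ₂ = 129 mol/min.
Outlet amounts (n = n₀ + Σ ν·ξ):
  F: 483 − 2(62.79) − 1(129) = 228.5
  E: 803 − 3(62.79) − 1(129) = 485.7
  A: 0 + 1(62.79) = 62.79
  C: 0 + 2(129) = 257.9

ξ₂ = 129 mol/min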